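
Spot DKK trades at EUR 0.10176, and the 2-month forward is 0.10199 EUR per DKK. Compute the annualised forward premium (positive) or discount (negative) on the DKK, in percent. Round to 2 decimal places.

T = 2/12 years.
DKK trades forward at +0.22602% vs spot over the period.
Annualise by dividing by T: 0.0022602 / (2/12) = 0.013561 → 1.36%.

+1.36%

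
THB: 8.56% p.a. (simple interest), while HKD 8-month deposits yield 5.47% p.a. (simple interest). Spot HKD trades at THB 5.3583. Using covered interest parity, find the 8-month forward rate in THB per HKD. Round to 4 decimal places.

5.4648

T = 8/12 years.
THB growth factor: 1 + 0.0856×8/12 = 1.0570667.
HKD accumulates by 1 + 0.0547×8/12 = 1.0364667.
CIP: F = S · (grow THB)/(grow HKD) = 5.3583 × 1.0570667/1.0364667 = 5.464797 THB per HKD.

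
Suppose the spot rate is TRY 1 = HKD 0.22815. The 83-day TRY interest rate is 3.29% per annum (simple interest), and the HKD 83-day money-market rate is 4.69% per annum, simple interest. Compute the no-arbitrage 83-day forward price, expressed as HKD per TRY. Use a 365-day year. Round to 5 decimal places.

T = 83/365 years.
Growth of 1 HKD over T: 1 + 0.0469×83/365 = 1.0106649.
TRY accumulates by 1 + 0.0329×83/365 = 1.0074814.
So F = 0.22815 × 1.0106649 / 1.0074814 = 0.2288709 (HKD/TRY).

0.22887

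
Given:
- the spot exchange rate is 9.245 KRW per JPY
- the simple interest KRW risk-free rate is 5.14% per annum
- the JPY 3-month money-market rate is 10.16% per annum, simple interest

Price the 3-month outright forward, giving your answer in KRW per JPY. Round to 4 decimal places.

9.1318

T = 3/12 years.
KRW accumulates by 1 + 0.0514×3/12 = 1.012850.
Growth of 1 JPY over T: 1 + 0.1016×3/12 = 1.025400.
Forward (KRW per JPY) = 9.245 × 1.012850 / 1.025400 = 9.131849.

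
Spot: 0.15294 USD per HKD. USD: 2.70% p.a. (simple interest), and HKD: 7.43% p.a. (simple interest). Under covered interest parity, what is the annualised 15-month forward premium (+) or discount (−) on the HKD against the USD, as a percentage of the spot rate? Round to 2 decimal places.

T = 15/12 years.
No-arbitrage forward: 0.15294 × 1.033750 / 1.092875 = 0.14466588 USD/HKD.
(F − S)/S ÷ T = (0.14466588 − 0.15294)/0.15294/(15/12) = -0.043280 → -4.33%.

-4.33%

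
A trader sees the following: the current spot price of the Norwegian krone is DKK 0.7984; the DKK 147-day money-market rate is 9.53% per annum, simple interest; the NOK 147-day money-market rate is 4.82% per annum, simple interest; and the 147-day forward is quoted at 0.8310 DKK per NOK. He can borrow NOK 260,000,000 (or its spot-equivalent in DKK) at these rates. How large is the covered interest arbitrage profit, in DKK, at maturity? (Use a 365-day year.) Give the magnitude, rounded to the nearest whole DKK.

T = 147/365 years.
Keep in NOK, deliver into the forward: 260,000,000·1.01941205479·0.8310 = DKK 220,254,168.56.
Swap to DKK now, deposit: 260,000,000·0.7984·1.03838109589 = DKK 215,551,301.41.
The quoted forward overvalues NOK, so borrow DKK, buy NOK at spot, deposit the NOK at 4.82%, and sell the proceeds forward at 0.8310.
The gap between the two covered legs is DKK 4,702,867.

DKK 4,702,867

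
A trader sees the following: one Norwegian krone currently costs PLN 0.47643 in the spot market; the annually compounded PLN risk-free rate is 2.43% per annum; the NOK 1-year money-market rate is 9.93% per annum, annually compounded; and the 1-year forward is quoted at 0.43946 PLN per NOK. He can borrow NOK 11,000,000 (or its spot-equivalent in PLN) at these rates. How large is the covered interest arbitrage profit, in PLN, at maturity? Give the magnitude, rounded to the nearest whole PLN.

PLN 53,998

T = 1 year.
Keep in NOK, deliver into the forward: 11,000,000·1.099300·0.43946 = PLN 5,314,082.16.
Swap to PLN now, deposit: 11,000,000·0.47643·1.024300 = PLN 5,368,079.74.
The quoted forward undervalues NOK, so borrow NOK, convert to PLN at spot, deposit the PLN at 2.43%, and buy NOK forward at 0.43946 to cover the loan.
Arbitrage profit = |5,314,082.16 − 5,368,079.74| = PLN 53,998.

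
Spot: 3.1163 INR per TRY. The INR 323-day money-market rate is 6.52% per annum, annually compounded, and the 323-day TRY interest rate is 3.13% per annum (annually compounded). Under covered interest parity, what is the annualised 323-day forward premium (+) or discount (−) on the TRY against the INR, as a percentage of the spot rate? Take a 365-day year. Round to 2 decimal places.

T = 323/365 years.
CIP forward (INR per TRY) = 3.1163 × 1.0574862/1.027649 = 3.2067800.
(F − S)/S ÷ T = (3.2067800 − 3.1163)/3.1163/(323/365) = 0.032810 → 3.28%.

+3.28%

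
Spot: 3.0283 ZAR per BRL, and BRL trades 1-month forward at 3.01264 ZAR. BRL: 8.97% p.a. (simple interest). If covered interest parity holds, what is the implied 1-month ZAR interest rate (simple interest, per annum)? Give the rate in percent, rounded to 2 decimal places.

2.72%

T = 1/12 years.
CIP gives F = S · g_ZAR/g_BRL, so g_ZAR/g_BRL = 3.01264/3.0283 = 0.9948288.
BRL growth factor: 1 + 0.0897×1/12 = 1.007475.
That pins the ZAR growth at 1.0022651.
r = (1.0022651 − 1)/(1/12) = 0.027181 → 2.72%.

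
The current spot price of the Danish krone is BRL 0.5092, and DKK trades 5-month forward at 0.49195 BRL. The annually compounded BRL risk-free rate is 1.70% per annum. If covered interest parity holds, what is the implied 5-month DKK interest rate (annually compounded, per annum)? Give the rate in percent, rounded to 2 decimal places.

10.47%

T = 5/12 years.
F/S = 0.49195/0.5092 = 0.9661233 = (growth of BRL) / (growth of DKK).
BRL growth factor: (1 + 0.0170)^(5/12) = 1.0070485.
That pins the DKK growth at 1.0423602.
r = 1.0423602^(12/5) − 1 = 0.104696 → 10.47%.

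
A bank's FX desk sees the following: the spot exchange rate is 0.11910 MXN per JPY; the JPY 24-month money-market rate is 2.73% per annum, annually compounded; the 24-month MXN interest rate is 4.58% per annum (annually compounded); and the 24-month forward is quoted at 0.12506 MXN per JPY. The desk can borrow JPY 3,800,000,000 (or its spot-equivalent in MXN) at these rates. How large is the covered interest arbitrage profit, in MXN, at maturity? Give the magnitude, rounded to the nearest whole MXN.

MXN 6,543,954

T = 2 years.
Invest the JPY and cover forward: 3,800,000,000 × 1.05534529 × 0.12506 = MXN 501,529,631.48.
Convert at spot and invest in MXN: 3,800,000,000 × 0.11910 × 1.09369764 = MXN 494,985,677.91.
The quoted forward overvalues JPY, so borrow MXN, buy JPY at spot, deposit the JPY at 2.73%, and sell the proceeds forward at 0.12506.
Profit = 501,529,631.48 − 494,985,677.91 = MXN 6,543,954.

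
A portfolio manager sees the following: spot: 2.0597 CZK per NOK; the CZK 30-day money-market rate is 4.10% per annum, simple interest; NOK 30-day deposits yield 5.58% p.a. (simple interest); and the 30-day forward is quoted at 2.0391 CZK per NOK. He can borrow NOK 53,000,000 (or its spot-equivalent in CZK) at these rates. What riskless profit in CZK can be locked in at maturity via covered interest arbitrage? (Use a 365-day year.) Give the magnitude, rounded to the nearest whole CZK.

T = 30/365 years.
Route A — deposit NOK, sell forward: 53,000,000 × 1.00458630137 × 2.0391 = CZK 108,567,952.14.
Route B — convert at spot, deposit CZK: 53,000,000 × 2.0597 × 1.00336986301 = CZK 109,531,968.06.
The quoted forward undervalues NOK, so borrow NOK, convert to CZK at spot, deposit the CZK at 4.10%, and buy NOK forward at 2.0391 to cover the loan.
Arbitrage profit = |108,567,952.14 − 109,531,968.06| = CZK 964,016.

CZK 964,016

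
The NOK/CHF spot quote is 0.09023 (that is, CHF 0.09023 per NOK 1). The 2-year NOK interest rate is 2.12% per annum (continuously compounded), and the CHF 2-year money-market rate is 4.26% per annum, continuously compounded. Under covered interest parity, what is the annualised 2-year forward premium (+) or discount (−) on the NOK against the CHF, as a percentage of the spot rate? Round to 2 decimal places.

T = 2 years.
F = S · g_CHF/g_NOK = 0.09023 × 1.0889348/1.0433117 = 0.09417568.
(F − S)/S ÷ T = (0.09417568 − 0.09023)/0.09023/2 = 0.021865 → 2.19%.

+2.19%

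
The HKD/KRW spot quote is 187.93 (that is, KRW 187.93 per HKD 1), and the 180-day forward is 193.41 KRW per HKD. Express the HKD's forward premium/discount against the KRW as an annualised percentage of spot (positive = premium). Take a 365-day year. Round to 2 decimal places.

T = 180/365 years.
(F − S)/S = (193.41 − 187.93)/187.93 = 0.0291598.
×(1/T) gives 5.91% p.a.

+5.91%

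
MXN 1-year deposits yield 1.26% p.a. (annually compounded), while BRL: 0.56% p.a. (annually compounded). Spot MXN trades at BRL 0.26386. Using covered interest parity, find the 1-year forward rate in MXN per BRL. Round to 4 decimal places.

3.8163

T = 1 year.
BRL accumulates by (1 + 0.0056)^1 = 1.005600.
MXN growth factor: (1 + 0.0126)^1 = 1.012600.
Forward (BRL per MXN) = 0.26386 × 1.005600 / 1.012600 = 0.2620360.
Quoted the other way: 1/0.2620360 = 3.8163 MXN per BRL.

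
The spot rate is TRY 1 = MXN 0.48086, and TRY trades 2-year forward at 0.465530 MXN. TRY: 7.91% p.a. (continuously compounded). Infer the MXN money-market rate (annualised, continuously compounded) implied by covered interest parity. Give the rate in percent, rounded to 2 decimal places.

T = 2 years.
By CIP, F/S equals the MXN-to-TRY growth ratio: 0.46553/0.48086 = 0.9681196.
TRY growth factor: e^(0.0791×2) = 1.1714005.
So the MXN growth factor = 1.1340558.
r = ln(1.1340558)/2 = 0.062900 → 6.29%.

6.29%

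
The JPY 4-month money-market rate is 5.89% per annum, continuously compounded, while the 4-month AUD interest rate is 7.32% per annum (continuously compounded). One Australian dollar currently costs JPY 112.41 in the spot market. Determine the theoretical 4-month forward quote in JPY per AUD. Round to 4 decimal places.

T = 4/12 years.
JPY growth factor: e^(0.0589×4/12) = 1.019827335.
AUD accumulates by e^(0.0732×4/12) = 1.024700116.
Forward (JPY per AUD) = 112.41 × 1.019827335 / 1.024700116 = 111.875454.

111.8755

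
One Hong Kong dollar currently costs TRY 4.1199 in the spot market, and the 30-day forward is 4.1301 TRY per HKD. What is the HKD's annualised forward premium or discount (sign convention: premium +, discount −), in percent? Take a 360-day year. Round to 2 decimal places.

+2.97%

T = 30/360 years.
HKD trades forward at +0.24758% vs spot over the period.
×(1/T) gives 2.97% p.a.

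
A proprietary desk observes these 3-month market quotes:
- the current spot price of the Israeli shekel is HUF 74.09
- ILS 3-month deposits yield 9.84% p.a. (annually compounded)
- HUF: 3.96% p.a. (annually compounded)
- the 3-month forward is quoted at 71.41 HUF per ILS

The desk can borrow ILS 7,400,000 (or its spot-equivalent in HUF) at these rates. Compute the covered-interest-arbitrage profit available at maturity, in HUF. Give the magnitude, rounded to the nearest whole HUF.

HUF 12,635,448

T = 3/12 years.
Keep in ILS, deliver into the forward: 7,400,000·1.0237410808·71.41 = HUF 540,979,594.29.
Swap to HUF now, deposit: 7,400,000·74.09·1.00975629125 = HUF 553,615,042.78.
The quoted forward undervalues ILS, so borrow ILS, convert to HUF at spot, deposit the HUF at 3.96%, and buy ILS forward at 71.41 to cover the loan.
The gap between the two covered legs is HUF 12,635,448.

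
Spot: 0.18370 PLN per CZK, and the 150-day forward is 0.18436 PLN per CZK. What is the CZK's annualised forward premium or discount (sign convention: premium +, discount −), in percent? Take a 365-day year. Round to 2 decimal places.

+0.87%

T = 150/365 years.
(F − S)/S = (0.18436 − 0.1837)/0.1837 = 0.0035928.
Annualise by dividing by T: 0.0035928 / (150/365) = 0.008742 → 0.87%.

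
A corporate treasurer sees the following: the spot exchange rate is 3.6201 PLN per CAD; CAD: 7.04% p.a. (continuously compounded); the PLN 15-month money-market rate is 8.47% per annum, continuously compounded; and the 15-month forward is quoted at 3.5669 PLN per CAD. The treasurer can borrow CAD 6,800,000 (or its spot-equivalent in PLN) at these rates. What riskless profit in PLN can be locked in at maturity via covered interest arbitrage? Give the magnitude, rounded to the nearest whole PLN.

T = 15/12 years.
Route A — deposit CAD, sell forward: 6,800,000 × 1.091988122 × 3.5669 = PLN 26,486,084.54.
Route B — convert at spot, deposit PLN: 6,800,000 × 3.6201 × 1.1116829075 = PLN 27,365,942.40.
The quoted forward undervalues CAD, so borrow CAD, convert to PLN at spot, deposit the PLN at 8.47%, and buy CAD forward at 3.5669 to cover the loan.
The gap between the two covered legs is PLN 879,858.

PLN 879,858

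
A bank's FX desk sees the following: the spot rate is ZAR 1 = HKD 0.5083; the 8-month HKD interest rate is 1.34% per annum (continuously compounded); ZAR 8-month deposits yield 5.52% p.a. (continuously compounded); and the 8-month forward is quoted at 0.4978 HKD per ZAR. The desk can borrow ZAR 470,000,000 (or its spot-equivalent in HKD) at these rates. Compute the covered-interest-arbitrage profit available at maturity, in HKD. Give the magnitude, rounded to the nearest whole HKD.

HKD 1,691,590

T = 8/12 years.
Route A — deposit ZAR, sell forward: 470,000,000 × 1.03748550299 × 0.4978 = HKD 242,736,333.19.
Route B — convert at spot, deposit HKD: 470,000,000 × 0.5083 × 1.00897335464 = HKD 241,044,743.40.
The quoted forward overvalues ZAR, so borrow HKD, buy ZAR at spot, deposit the ZAR at 5.52%, and sell the proceeds forward at 0.4978.
Arbitrage profit = |242,736,333.19 − 241,044,743.40| = HKD 1,691,590.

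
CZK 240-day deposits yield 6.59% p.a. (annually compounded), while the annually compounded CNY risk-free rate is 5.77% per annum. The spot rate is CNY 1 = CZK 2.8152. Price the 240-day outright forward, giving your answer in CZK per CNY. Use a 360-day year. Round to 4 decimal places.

2.8297

T = 240/360 years.
CZK accumulates by (1 + 0.0659)^(240/360) = 1.0434644.
Growth of 1 CNY over T: (1 + 0.0577)^(240/360) = 1.0381059.
So F = 2.8152 × 1.0434644 / 1.0381059 = 2.829732 (CZK/CNY).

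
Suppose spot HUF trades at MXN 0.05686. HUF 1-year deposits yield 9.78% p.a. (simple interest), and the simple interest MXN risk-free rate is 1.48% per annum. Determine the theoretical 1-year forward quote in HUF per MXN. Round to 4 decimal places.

T = 1 year.
MXN growth factor: 1 + 0.0148×1 = 1.014800.
Growth of 1 HUF over T: 1 + 0.0978×1 = 1.097800.
CIP: F = S · (grow MXN)/(grow HUF) = 0.05686 × 1.014800/1.097800 = 0.052561057 MXN per HUF.
Quoted the other way: 1/0.052561057 = 19.0255 HUF per MXN.

19.0255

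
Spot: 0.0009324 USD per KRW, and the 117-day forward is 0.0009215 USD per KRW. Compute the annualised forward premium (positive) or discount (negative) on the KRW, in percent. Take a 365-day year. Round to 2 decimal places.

-3.65%

T = 117/365 years.
KRW trades forward at -1.16903% vs spot over the period.
Annualise by dividing by T: -0.0116903 / (117/365) = -0.036470 → -3.65%.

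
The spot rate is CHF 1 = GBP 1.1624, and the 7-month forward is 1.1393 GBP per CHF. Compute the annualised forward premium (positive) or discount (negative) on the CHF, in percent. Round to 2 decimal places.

T = 7/12 years.
(F − S)/S = (1.1393 − 1.1624)/1.1624 = -0.0198727.
Annualise by dividing by T: -0.0198727 / (7/12) = -0.034067 → -3.41%.

-3.41%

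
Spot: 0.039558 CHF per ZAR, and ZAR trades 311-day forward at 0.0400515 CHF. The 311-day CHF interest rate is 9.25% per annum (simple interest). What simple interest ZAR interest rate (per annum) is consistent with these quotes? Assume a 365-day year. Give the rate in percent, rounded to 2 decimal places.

7.69%

T = 311/365 years.
By CIP, F/S equals the CHF-to-ZAR growth ratio: 0.0400515/0.039558 = 1.0124754.
The CHF side grows by 1 + 0.0925×311/365 = 1.0788151.
So the ZAR growth factor = 1.0655223.
r = (1.0655223 − 1)/(311/365) = 0.076899 → 7.69%.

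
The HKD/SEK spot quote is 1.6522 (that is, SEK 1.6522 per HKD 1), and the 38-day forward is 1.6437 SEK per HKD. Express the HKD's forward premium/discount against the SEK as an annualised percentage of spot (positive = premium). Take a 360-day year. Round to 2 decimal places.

-4.87%

T = 38/360 years.
HKD trades forward at -0.51447% vs spot over the period.
×(1/T) gives -4.87% p.a.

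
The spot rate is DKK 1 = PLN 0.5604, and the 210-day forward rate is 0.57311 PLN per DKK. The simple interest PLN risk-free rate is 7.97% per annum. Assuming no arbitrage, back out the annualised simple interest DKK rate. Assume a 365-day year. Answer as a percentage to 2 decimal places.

T = 210/365 years.
CIP gives F = S · g_PLN/g_DKK, so g_PLN/g_DKK = 0.57311/0.5604 = 1.0226802.
The PLN side grows by 1 + 0.0797×210/365 = 1.0458548.
That pins the DKK growth at 1.0226607.
r = (1.0226607 − 1)/(210/365) = 0.039386 → 3.94%.

3.94%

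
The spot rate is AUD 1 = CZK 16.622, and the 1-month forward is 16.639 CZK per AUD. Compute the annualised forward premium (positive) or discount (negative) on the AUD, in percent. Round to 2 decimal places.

+1.23%

T = 1/12 years.
AUD trades forward at +0.10227% vs spot over the period.
Annualise by dividing by T: 0.0010227 / (1/12) = 0.012272 → 1.23%.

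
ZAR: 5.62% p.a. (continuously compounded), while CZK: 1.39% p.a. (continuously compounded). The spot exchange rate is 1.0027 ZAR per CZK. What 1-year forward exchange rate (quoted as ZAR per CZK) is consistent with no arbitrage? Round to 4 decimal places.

1.0460

T = 1 year.
Growth of 1 ZAR over T: e^(0.0562×1) = 1.0578092.
CZK growth factor: e^(0.0139×1) = 1.0139971.
So F = 1.0027 × 1.0578092 / 1.0139971 = 1.046024 (ZAR/CZK).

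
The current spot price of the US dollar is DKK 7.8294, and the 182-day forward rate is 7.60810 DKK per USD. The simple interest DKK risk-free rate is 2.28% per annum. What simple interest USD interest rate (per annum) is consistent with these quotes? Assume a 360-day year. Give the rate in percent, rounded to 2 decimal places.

T = 182/360 years.
CIP gives F = S · g_DKK/g_USD, so g_DKK/g_USD = 7.6081/7.8294 = 0.9717347.
The DKK side grows by 1 + 0.0228×182/360 = 1.0115267.
Hence g_USD = 1.0409494.
r = (1.0409494 − 1)/(182/360) = 0.080999 → 8.10%.

8.10%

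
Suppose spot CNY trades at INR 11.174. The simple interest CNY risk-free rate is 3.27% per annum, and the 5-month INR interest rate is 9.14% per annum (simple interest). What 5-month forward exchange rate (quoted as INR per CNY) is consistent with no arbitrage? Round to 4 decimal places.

11.4436

T = 5/12 years.
Growth of 1 INR over T: 1 + 0.0914×5/12 = 1.03808333.
CNY accumulates by 1 + 0.0327×5/12 = 1.013625.
Forward (INR per CNY) = 11.174 × 1.03808333 / 1.013625 = 11.443624.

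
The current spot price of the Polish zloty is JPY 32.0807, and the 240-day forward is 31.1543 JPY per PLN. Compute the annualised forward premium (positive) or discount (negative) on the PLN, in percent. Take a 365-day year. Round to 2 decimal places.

T = 240/365 years.
Period premium: (31.1543 − 32.0807)/32.0807 = -0.0288772.
Per annum: -0.0288772 / (240/365) = -0.043917 = -4.39%.

-4.39%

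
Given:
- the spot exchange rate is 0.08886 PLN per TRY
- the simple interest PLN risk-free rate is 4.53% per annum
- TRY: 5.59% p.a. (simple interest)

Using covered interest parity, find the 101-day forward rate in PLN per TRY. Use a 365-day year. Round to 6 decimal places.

T = 101/365 years.
PLN accumulates by 1 + 0.0453×101/365 = 1.0125351.
TRY growth factor: 1 + 0.0559×101/365 = 1.0154682.
CIP: F = S · (grow PLN)/(grow TRY) = 0.08886 × 1.0125351/1.0154682 = 0.08860333 PLN per TRY.

0.088603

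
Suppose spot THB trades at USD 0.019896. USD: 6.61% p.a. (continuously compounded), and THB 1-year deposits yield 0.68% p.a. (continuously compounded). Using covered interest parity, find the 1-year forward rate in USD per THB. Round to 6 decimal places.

T = 1 year.
USD growth factor: e^(0.0661×1) = 1.0683335.
Growth of 1 THB over T: e^(0.0068×1) = 1.0068232.
CIP: F = S · (grow USD)/(grow THB) = 0.019896 × 1.0683335/1.0068232 = 0.02111152 USD per THB.

0.021112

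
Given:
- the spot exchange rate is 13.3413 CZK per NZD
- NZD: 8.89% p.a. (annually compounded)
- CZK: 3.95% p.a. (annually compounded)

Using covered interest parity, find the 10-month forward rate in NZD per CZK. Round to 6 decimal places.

T = 10/12 years.
Growth of 1 CZK over T: (1 + 0.0395)^(10/12) = 1.0328099.
NZD growth factor: (1 + 0.0889)^(10/12) = 1.0735526.
Forward (CZK per NZD) = 13.3413 × 1.0328099 / 1.0735526 = 12.83498.
Quoted the other way: 1/12.83498 = 0.077912 NZD per CZK.

0.077912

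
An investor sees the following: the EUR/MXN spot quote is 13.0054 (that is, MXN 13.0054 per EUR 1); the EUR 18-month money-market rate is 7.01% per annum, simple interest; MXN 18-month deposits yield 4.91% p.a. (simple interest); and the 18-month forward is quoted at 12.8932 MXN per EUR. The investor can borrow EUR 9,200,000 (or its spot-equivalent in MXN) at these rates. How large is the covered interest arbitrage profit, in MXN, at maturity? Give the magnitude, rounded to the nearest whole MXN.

T = 18/12 years.
Keep in EUR, deliver into the forward: 9,200,000·1.105150·12.8932 = MXN 131,090,063.82.
Swap to MXN now, deposit: 9,200,000·13.0054·1.073650 = MXN 128,461,878.93.
The quoted forward overvalues EUR, so borrow MXN, buy EUR at spot, deposit the EUR at 7.01%, and sell the proceeds forward at 12.8932.
Profit = 131,090,063.82 − 128,461,878.93 = MXN 2,628,185.

MXN 2,628,185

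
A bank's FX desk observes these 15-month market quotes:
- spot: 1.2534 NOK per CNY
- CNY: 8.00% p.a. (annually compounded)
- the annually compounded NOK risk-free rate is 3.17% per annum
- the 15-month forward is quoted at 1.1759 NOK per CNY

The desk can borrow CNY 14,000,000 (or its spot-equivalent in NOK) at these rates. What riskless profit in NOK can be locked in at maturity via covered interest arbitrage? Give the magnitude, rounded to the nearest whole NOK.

T = 15/12 years.
Invest the CNY and cover forward: 14,000,000 × 1.1009806707 × 1.1759 = NOK 18,125,004.39.
Convert at spot and invest in NOK: 14,000,000 × 1.2534 × 1.0397807867 = NOK 18,245,657.33.
The quoted forward undervalues CNY, so borrow CNY, convert to NOK at spot, deposit the NOK at 3.17%, and buy CNY forward at 1.1759 to cover the loan.
The gap between the two covered legs is NOK 120,653.

NOK 120,653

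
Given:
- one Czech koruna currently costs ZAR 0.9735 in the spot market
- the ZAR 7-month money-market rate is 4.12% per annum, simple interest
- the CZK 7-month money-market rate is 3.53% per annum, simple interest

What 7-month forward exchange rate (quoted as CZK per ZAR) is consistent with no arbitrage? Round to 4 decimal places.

T = 7/12 years.
ZAR accumulates by 1 + 0.0412×7/12 = 1.0240333.
CZK accumulates by 1 + 0.0353×7/12 = 1.0205917.
Forward (ZAR per CZK) = 0.9735 × 1.0240333 / 1.0205917 = 0.9767828.
Invert for CZK per ZAR: 1 / 0.9767828 = 1.0238.

1.0238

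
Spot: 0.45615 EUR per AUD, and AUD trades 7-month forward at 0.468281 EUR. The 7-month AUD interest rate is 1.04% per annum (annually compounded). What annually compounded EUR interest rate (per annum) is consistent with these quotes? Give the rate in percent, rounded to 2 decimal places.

T = 7/12 years.
By CIP, F/S equals the EUR-to-AUD growth ratio: 0.468281/0.45615 = 1.0265943.
AUD growth factor: (1 + 0.0104)^(7/12) = 1.0060536.
So the EUR growth factor = 1.0328089.
Annualise: 1.0328089^(12/7) − 1 = 0.056901 = 5.69%.

5.69%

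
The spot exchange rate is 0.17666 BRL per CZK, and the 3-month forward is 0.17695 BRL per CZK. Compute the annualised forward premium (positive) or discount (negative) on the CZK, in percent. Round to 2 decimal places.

T = 3/12 years.
(F − S)/S = (0.17695 − 0.17666)/0.17666 = 0.0016416.
Annualise by dividing by T: 0.0016416 / (3/12) = 0.006566 → 0.66%.

+0.66%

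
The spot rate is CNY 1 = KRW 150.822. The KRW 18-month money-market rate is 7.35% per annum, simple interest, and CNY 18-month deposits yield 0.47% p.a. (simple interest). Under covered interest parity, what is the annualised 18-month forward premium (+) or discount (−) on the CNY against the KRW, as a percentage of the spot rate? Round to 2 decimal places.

T = 18/12 years.
F = S · g_KRW/g_CNY = 150.822 × 1.110250/1.007050 = 166.277867.
(F − S)/S ÷ T = (166.277867 − 150.822)/150.822/(18/12) = 0.068318 → 6.83%.

+6.83%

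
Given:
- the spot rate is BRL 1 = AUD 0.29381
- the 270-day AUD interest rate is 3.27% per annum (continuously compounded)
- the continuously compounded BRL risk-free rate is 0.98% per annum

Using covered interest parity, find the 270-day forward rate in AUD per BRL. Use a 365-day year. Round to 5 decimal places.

0.29883

T = 270/365 years.
AUD growth factor: e^(0.0327×270/365) = 1.024484.
BRL growth factor: e^(0.0098×270/365) = 1.0072757.
Forward (AUD per BRL) = 0.29381 × 1.024484 / 1.0072757 = 0.2988295.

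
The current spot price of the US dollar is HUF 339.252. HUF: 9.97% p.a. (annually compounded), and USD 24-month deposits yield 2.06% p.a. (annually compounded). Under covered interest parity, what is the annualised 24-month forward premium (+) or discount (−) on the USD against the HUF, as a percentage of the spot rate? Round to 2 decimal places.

+8.05%

T = 2 years.
CIP forward (HUF per USD) = 339.252 × 1.2093401/1.0416244 = 393.876188.
Annualised premium = (F − S)/S × (1/T) = (393.876188 − 339.252)/339.252 ÷ 2 = 8.05%.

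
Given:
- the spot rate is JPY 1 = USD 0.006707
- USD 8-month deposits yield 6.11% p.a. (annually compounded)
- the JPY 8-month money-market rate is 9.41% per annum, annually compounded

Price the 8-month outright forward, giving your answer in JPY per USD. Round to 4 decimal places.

T = 8/12 years.
USD growth factor: (1 + 0.0611)^(8/12) = 1.040329411.
Growth of 1 JPY over T: (1 + 0.0941)^(8/12) = 1.061788487.
CIP: F = S · (grow USD)/(grow JPY) = 0.006707 × 1.040329411/1.061788487 = 0.00657144944 USD per JPY.
Invert for JPY per USD: 1 / 0.00657144944 = 152.1734.

152.1734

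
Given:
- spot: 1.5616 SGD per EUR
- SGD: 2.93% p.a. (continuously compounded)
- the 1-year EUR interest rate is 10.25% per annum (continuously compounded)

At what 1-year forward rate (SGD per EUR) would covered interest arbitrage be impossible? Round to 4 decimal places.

1.4514

T = 1 year.
SGD growth factor: e^(0.0293×1) = 1.0297335.
Growth of 1 EUR over T: e^(0.1025×1) = 1.1079373.
CIP: F = S · (grow SGD)/(grow EUR) = 1.5616 × 1.0297335/1.1079373 = 1.451374 SGD per EUR.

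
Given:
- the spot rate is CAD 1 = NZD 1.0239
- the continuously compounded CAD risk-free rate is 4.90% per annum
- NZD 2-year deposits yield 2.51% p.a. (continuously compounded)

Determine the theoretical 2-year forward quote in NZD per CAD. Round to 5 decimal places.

0.97611

T = 2 years.
NZD accumulates by e^(0.0251×2) = 1.0514814.
CAD growth factor: e^(0.0490×2) = 1.1029628.
So F = 1.0239 × 1.0514814 / 1.1029628 = 0.9761089 (NZD/CAD).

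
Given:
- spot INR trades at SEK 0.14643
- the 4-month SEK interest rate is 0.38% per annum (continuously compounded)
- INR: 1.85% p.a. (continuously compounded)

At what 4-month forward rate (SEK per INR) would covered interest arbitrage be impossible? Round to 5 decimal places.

0.14571

T = 4/12 years.
SEK accumulates by e^(0.0038×4/12) = 1.0012675.
Growth of 1 INR over T: e^(0.0185×4/12) = 1.0061857.
So F = 0.14643 × 1.0012675 / 1.0061857 = 0.1457143 (SEK/INR).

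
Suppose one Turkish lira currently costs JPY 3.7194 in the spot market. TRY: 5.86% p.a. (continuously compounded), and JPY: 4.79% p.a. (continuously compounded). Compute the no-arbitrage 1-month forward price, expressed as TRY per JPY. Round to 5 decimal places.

T = 1/12 years.
JPY growth factor: e^(0.0479×1/12) = 1.0039996.
TRY growth factor: e^(0.0586×1/12) = 1.0048953.
CIP: F = S · (grow JPY)/(grow TRY) = 3.7194 × 1.0039996/1.0048953 = 3.716085 JPY per TRY.
Quoted the other way: 1/3.716085 = 0.26910 TRY per JPY.

0.26910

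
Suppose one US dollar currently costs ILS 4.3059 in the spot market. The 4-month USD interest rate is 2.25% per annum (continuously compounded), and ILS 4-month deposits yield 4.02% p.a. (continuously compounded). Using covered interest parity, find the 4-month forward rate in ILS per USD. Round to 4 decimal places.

T = 4/12 years.
Growth of 1 ILS over T: e^(0.0402×4/12) = 1.0134902.
USD accumulates by e^(0.0225×4/12) = 1.0075282.
So F = 4.3059 × 1.0134902 / 1.0075282 = 4.331380 (ILS/USD).

4.3314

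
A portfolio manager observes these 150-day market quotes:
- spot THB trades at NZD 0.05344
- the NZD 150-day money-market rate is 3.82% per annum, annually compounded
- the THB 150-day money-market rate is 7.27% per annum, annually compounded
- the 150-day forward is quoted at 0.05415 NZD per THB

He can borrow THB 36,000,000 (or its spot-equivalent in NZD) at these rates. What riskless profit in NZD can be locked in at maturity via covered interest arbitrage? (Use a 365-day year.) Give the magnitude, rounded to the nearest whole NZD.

T = 150/365 years.
Route A — deposit THB, sell forward: 36,000,000 × 1.029260535 × 0.05415 = NZD 2,006,440.49.
Route B — convert at spot, deposit NZD: 36,000,000 × 0.05344 × 1.015525497 = NZD 1,953,708.57.
The quoted forward overvalues THB, so borrow NZD, buy THB at spot, deposit the THB at 7.27%, and sell the proceeds forward at 0.05415.
Profit = 2,006,440.49 − 1,953,708.57 = NZD 52,732.

NZD 52,732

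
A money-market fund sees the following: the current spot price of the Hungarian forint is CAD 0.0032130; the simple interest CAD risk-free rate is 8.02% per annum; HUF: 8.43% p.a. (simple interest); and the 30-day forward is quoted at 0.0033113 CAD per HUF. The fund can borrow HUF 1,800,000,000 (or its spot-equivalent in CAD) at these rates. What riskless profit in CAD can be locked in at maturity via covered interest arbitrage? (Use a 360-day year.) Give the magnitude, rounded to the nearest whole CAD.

CAD 180,159

T = 30/360 years.
Invest the HUF and cover forward: 1,800,000,000 × 1.007025 × 0.0033113 = CAD 6,002,211.39.
Convert at spot and invest in CAD: 1,800,000,000 × 0.0032130 × 1.006683333 = CAD 5,822,052.39.
The quoted forward overvalues HUF, so borrow CAD, buy HUF at spot, deposit the HUF at 8.43%, and sell the proceeds forward at 0.0033113.
The gap between the two covered legs is CAD 180,159.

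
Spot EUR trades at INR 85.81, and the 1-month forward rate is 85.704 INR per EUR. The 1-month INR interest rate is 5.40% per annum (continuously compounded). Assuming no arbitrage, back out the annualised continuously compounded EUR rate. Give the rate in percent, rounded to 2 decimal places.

T = 1/12 years.
F/S = 85.704/85.81 = 0.9987647 = (growth of INR) / (growth of EUR).
The INR side grows by e^(0.0540×1/12) = 1.0045101.
That pins the EUR growth at 1.0057525.
Take logs: ln 1.0057525 / (1/12) = 0.068832, so 6.88%.

6.88%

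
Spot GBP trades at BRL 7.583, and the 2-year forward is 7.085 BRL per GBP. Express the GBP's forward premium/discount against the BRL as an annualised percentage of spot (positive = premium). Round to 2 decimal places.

-3.28%

T = 2 years.
GBP trades forward at -6.56732% vs spot over the period.
Annualise by dividing by T: -0.0656732 / 2 = -0.032837 → -3.28%.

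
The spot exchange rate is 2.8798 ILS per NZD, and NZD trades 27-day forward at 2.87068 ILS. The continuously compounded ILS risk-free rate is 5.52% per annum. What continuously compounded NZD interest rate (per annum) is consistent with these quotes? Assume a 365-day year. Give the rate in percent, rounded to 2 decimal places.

T = 27/365 years.
F/S = 2.87068/2.8798 = 0.9968331 = (growth of ILS) / (growth of NZD).
ILS growth factor: e^(0.0552×27/365) = 1.0040916.
Hence g_NZD = 1.0072816.
Take logs: ln 1.0072816 / (27/365) = 0.098080, so 9.81%.

9.81%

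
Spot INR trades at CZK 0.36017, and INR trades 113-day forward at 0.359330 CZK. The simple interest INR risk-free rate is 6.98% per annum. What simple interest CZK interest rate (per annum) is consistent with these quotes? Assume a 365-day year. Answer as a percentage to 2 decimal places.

6.21%

T = 113/365 years.
CIP gives F = S · g_CZK/g_INR, so g_CZK/g_INR = 0.35933/0.36017 = 0.9976678.
The INR side grows by 1 + 0.0698×113/365 = 1.0216093.
Hence g_CZK = 1.0192267.
(1.0192267 − 1)/T = 0.062104, i.e. 6.21%.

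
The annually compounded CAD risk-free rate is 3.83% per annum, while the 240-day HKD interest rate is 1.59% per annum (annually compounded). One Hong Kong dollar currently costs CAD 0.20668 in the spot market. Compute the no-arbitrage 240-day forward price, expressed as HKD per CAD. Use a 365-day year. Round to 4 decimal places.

T = 240/365 years.
CAD growth factor: (1 + 0.0383)^(240/365) = 1.0250212.
Growth of 1 HKD over T: (1 + 0.0159)^(240/365) = 1.0104265.
CIP: F = S · (grow CAD)/(grow HKD) = 0.20668 × 1.0250212/1.0104265 = 0.2096653 CAD per HKD.
Invert for HKD per CAD: 1 / 0.2096653 = 4.7695.

4.7695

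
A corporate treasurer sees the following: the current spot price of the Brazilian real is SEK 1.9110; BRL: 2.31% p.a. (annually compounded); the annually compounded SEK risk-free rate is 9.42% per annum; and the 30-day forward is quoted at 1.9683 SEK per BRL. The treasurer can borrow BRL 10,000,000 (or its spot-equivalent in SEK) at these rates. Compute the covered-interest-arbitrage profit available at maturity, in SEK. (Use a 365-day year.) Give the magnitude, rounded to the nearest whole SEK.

T = 30/365 years.
Route A — deposit BRL, sell forward: 10,000,000 × 1.0018787957 × 1.9683 = SEK 19,719,980.34.
Route B — convert at spot, deposit SEK: 10,000,000 × 1.9110 × 1.0074266337 = SEK 19,251,922.97.
The quoted forward overvalues BRL, so borrow SEK, buy BRL at spot, deposit the BRL at 2.31%, and sell the proceeds forward at 1.9683.
The gap between the two covered legs is SEK 468,057.

SEK 468,057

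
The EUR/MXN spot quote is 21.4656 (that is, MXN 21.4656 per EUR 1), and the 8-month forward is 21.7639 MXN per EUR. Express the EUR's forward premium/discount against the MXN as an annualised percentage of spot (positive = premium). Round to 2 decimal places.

T = 8/12 years.
EUR trades forward at +1.38967% vs spot over the period.
Annualise by dividing by T: 0.0138967 / (8/12) = 0.020845 → 2.08%.

+2.08%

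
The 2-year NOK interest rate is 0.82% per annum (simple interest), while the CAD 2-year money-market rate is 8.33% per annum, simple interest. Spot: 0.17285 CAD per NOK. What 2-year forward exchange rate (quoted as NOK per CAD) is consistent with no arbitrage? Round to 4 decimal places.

5.0405

T = 2 years.
CAD growth factor: 1 + 0.0833×2 = 1.166600.
NOK growth factor: 1 + 0.0082×2 = 1.016400.
CIP: F = S · (grow CAD)/(grow NOK) = 0.17285 × 1.166600/1.016400 = 0.1983932 CAD per NOK.
Invert for NOK per CAD: 1 / 0.1983932 = 5.0405.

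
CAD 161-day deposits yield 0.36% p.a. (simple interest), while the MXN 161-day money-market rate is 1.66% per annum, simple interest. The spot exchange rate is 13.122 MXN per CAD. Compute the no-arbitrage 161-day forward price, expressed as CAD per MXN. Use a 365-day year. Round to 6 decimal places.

T = 161/365 years.
Growth of 1 MXN over T: 1 + 0.0166×161/365 = 1.0073222.
CAD accumulates by 1 + 0.0036×161/365 = 1.0015879.
So F = 13.122 × 1.0073222 / 1.0015879 = 13.19713 (MXN/CAD).
Invert for CAD per MXN: 1 / 13.19713 = 0.075774.

0.075774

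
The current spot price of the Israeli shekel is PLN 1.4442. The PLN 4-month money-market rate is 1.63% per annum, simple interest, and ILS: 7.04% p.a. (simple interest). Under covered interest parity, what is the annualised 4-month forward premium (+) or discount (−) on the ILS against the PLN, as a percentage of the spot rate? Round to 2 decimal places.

T = 4/12 years.
F = S · g_PLN/g_ILS = 1.4442 × 1.0054333/1.0234667 = 1.4187533.
(F − S)/S ÷ T = (1.4187533 − 1.4442)/1.4442/(4/12) = -0.052860 → -5.29%.

-5.29%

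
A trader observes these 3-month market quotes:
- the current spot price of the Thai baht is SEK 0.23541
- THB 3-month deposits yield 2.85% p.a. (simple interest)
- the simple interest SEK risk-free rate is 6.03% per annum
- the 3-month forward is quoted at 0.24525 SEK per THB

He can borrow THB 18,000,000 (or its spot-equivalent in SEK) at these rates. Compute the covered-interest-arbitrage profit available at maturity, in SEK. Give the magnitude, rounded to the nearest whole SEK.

T = 3/12 years.
Invest the THB and cover forward: 18,000,000 × 1.007125 × 0.24525 = SEK 4,445,953.31.
Convert at spot and invest in SEK: 18,000,000 × 0.23541 × 1.015075 = SEK 4,301,258.50.
The quoted forward overvalues THB, so borrow SEK, buy THB at spot, deposit the THB at 2.85%, and sell the proceeds forward at 0.24525.
Profit = 4,445,953.31 − 4,301,258.50 = SEK 144,695.

SEK 144,695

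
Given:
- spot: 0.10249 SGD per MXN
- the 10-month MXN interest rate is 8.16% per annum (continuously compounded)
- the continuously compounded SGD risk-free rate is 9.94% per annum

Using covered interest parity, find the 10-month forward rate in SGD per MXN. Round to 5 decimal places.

0.10402

T = 10/12 years.
SGD growth factor: e^(0.0994×10/12) = 1.0863607.
MXN growth factor: e^(0.0816×10/12) = 1.0703653.
So F = 0.10249 × 1.0863607 / 1.0703653 = 0.1040216 (SGD/MXN).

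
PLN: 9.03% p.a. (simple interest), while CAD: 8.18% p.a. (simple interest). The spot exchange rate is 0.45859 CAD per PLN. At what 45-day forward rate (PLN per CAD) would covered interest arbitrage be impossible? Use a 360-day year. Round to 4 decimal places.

2.1829

T = 45/360 years.
CAD accumulates by 1 + 0.0818×45/360 = 1.010225.
PLN growth factor: 1 + 0.0903×45/360 = 1.0112875.
So F = 0.45859 × 1.010225 / 1.0112875 = 0.4581082 (CAD/PLN).
Quoted the other way: 1/0.4581082 = 2.1829 PLN per CAD.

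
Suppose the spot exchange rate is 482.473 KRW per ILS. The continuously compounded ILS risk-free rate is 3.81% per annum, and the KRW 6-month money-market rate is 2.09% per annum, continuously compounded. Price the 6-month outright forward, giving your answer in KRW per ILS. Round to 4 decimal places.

478.3415

T = 6/12 years.
Growth of 1 KRW over T: e^(0.0209×6/12) = 1.010504792.
Growth of 1 ILS over T: e^(0.0381×6/12) = 1.019232609.
So F = 482.473 × 1.010504792 / 1.019232609 = 478.341523 (KRW/ILS).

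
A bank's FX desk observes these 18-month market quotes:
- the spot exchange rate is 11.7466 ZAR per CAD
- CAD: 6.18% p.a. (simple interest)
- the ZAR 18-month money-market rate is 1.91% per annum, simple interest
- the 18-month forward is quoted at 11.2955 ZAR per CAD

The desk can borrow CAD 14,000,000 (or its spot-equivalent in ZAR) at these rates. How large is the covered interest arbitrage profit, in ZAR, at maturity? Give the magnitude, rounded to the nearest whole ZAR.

T = 18/12 years.
Keep in CAD, deliver into the forward: 14,000,000·1.092700·11.2955 = ZAR 172,796,299.90.
Swap to ZAR now, deposit: 14,000,000·11.7466·1.028650 = ZAR 169,163,961.26.
The quoted forward overvalues CAD, so borrow ZAR, buy CAD at spot, deposit the CAD at 6.18%, and sell the proceeds forward at 11.2955.
Arbitrage profit = |172,796,299.90 − 169,163,961.26| = ZAR 3,632,339.

ZAR 3,632,339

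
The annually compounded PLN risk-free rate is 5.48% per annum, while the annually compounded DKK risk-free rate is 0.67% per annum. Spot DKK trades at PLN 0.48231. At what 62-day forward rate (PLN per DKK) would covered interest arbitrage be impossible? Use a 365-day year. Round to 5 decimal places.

0.48615

T = 62/365 years.
Growth of 1 PLN over T: (1 + 0.0548)^(62/365) = 1.0091036.
Growth of 1 DKK over T: (1 + 0.0067)^(62/365) = 1.0011349.
CIP: F = S · (grow PLN)/(grow DKK) = 0.48231 × 1.0091036/1.0011349 = 0.4861490 PLN per DKK.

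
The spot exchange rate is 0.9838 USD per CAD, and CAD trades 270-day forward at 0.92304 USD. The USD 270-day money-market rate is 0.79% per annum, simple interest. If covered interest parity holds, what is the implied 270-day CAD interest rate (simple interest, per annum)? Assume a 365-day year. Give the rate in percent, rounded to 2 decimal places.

9.74%

T = 270/365 years.
By CIP, F/S equals the USD-to-CAD growth ratio: 0.92304/0.9838 = 0.9382395.
USD growth factor: 1 + 0.0079×270/365 = 1.0058438.
So the CAD growth factor = 1.0720544.
(1.0720544 − 1)/T = 0.097407, i.e. 9.74%.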